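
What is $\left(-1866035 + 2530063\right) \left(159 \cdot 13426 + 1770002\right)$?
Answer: $2592854036608$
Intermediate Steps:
$\left(-1866035 + 2530063\right) \left(159 \cdot 13426 + 1770002\right) = 664028 \left(2134734 + 1770002\right) = 664028 \cdot 3904736 = 2592854036608$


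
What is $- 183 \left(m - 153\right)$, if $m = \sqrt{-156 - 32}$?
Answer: $27999 - 366 i \sqrt{47} \approx 27999.0 - 2509.2 i$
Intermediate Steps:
$m = 2 i \sqrt{47}$ ($m = \sqrt{-188} = 2 i \sqrt{47} \approx 13.711 i$)
$- 183 \left(m - 153\right) = - 183 \left(2 i \sqrt{47} - 153\right) = - 183 \left(-153 + 2 i \sqrt{47}\right) = 27999 - 366 i \sqrt{47}$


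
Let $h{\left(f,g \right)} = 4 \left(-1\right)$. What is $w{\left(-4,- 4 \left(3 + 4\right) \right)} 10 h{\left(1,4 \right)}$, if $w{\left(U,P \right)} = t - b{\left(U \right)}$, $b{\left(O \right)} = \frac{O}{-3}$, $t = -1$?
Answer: $\frac{280}{3} \approx 93.333$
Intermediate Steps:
$b{\left(O \right)} = - \frac{O}{3}$ ($b{\left(O \right)} = O \left(- \frac{1}{3}\right) = - \frac{O}{3}$)
$h{\left(f,g \right)} = -4$
$w{\left(U,P \right)} = -1 + \frac{U}{3}$ ($w{\left(U,P \right)} = -1 - - \frac{U}{3} = -1 + \frac{U}{3}$)
$w{\left(-4,- 4 \left(3 + 4\right) \right)} 10 h{\left(1,4 \right)} = \left(-1 + \frac{1}{3} \left(-4\right)\right) 10 \left(-4\right) = \left(-1 - \frac{4}{3}\right) 10 \left(-4\right) = \left(- \frac{7}{3}\right) 10 \left(-4\right) = \left(- \frac{70}{3}\right) \left(-4\right) = \frac{280}{3}$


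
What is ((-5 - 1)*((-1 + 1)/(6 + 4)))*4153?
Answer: 0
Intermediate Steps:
((-5 - 1)*((-1 + 1)/(6 + 4)))*4153 = -0/10*4153 = -6*0*4153 = 0*4153 = 0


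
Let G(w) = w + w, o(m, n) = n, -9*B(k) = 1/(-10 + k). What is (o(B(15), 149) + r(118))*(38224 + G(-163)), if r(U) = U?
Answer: 10118766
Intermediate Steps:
B(k) = -1/(9*(-10 + k))
G(w) = 2*w
(o(B(15), 149) + r(118))*(38224 + G(-163)) = (149 + 118)*(38224 + 2*(-163)) = 267*(38224 - 326) = 267*37898 = 10118766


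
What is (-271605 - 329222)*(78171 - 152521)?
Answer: 44671487450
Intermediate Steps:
(-271605 - 329222)*(78171 - 152521) = -600827*(-74350) = 44671487450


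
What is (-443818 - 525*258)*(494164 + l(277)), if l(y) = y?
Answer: -286413849188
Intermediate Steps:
(-443818 - 525*258)*(494164 + l(277)) = (-443818 - 525*258)*(494164 + 277) = (-443818 - 135450)*494441 = -579268*494441 = -286413849188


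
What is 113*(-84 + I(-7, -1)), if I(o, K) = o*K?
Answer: -8701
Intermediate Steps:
I(o, K) = K*o
113*(-84 + I(-7, -1)) = 113*(-84 - 1*(-7)) = 113*(-84 + 7) = 113*(-77) = -8701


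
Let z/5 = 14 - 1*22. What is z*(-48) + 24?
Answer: 1944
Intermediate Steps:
z = -40 (z = 5*(14 - 1*22) = 5*(14 - 22) = 5*(-8) = -40)
z*(-48) + 24 = -40*(-48) + 24 = 1920 + 24 = 1944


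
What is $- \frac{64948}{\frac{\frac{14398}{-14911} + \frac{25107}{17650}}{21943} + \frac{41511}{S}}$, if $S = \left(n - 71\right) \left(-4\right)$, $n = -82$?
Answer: $- \frac{38257222504194361200}{39953935267010579} \approx -957.53$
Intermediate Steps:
$S = 612$ ($S = \left(-82 - 71\right) \left(-4\right) = \left(-153\right) \left(-4\right) = 612$)
$- \frac{64948}{\frac{\frac{14398}{-14911} + \frac{25107}{17650}}{21943} + \frac{41511}{S}} = - \frac{64948}{\frac{\frac{14398}{-14911} + \frac{25107}{17650}}{21943} + \frac{41511}{612}} = - \frac{64948}{\left(14398 \left(- \frac{1}{14911}\right) + 25107 \cdot \frac{1}{17650}\right) \frac{1}{21943} + 41511 \cdot \frac{1}{612}} = - \frac{64948}{\left(- \frac{14398}{14911} + \frac{25107}{17650}\right) \frac{1}{21943} + \frac{13837}{204}} = - \frac{64948}{\frac{120245777}{263179150} \cdot \frac{1}{21943} + \frac{13837}{204}} = - \frac{64948}{\frac{120245777}{5774940088450} + \frac{13837}{204}} = - \frac{64948}{\frac{39953935267010579}{589043889021900}} = \left(-64948\right) \frac{589043889021900}{39953935267010579} = - \frac{38257222504194361200}{39953935267010579}$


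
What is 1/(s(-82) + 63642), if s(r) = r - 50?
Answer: 1/63510 ≈ 1.5746e-5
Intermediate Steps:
s(r) = -50 + r
1/(s(-82) + 63642) = 1/((-50 - 82) + 63642) = 1/(-132 + 63642) = 1/63510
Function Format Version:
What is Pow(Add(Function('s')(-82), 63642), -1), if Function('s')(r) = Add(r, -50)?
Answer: Rational(1, 63510) ≈ 1.5746e-5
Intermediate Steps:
Function('s')(r) = Add(-50, r)
Pow(Add(Function('s')(-82), 63642), -1) = Pow(Add(Add(-50, -82), 63642), -1) = Pow(Add(-132, 63642), -1) = Pow(63510, -1) = Rational(1, 63510)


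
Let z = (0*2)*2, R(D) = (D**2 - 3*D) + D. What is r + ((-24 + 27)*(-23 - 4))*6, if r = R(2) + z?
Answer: -486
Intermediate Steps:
R(D) = D**2 - 2*D
z = 0 (z = 0*2 = 0)
r = 0 (r = 2*(-2 + 2) + 0 = 2*0 + 0 = 0 + 0 = 0)
r + ((-24 + 27)*(-23 - 4))*6 = 0 + ((-24 + 27)*(-23 - 4))*6 = 0 + (3*(-27))*6 = 0 - 81*6 = 0 - 486 = -486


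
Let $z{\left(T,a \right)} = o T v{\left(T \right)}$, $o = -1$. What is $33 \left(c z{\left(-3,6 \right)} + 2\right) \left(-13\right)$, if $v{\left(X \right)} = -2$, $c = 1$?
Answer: $1716$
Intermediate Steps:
$z{\left(T,a \right)} = 2 T$ ($z{\left(T,a \right)} = - T \left(-2\right) = 2 T$)
$33 \left(c z{\left(-3,6 \right)} + 2\right) \left(-13\right) = 33 \left(1 \cdot 2 \left(-3\right) + 2\right) \left(-13\right) = 33 \left(1 \left(-6\right) + 2\right) \left(-13\right) = 33 \left(-6 + 2\right) \left(-13\right) = 33 \left(-4\right) \left(-13\right) = \left(-132\right) \left(-13\right) = 1716$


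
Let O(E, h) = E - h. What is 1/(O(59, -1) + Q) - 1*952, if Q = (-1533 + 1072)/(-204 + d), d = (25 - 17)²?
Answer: -8435532/8861 ≈ -951.98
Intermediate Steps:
d = 64 (d = 8² = 64)
Q = 461/140 (Q = (-1533 + 1072)/(-204 + 64) = -461/(-140) = -461*(-1/140) = 461/140 ≈ 3.2929)
1/(O(59, -1) + Q) - 1*952 = 1/((59 - 1*(-1)) + 461/140) - 1*952 = 1/((59 + 1) + 461/140) - 952 = 1/(60 + 461/140) - 952 = 1/(8861/140) - 952 = 140/8861 - 952 = -8435532/8861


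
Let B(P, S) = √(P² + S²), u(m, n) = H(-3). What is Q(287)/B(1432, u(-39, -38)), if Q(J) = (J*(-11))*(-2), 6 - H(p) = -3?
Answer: 6314*√2050705/2050705 ≈ 4.4091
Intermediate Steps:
H(p) = 9 (H(p) = 6 - 1*(-3) = 6 + 3 = 9)
u(m, n) = 9
Q(J) = 22*J (Q(J) = -11*J*(-2) = 22*J)
Q(287)/B(1432, u(-39, -38)) = (22*287)/(√(1432² + 9²)) = 6314/(√(2050624 + 81)) = 6314/(√2050705) = 6314*(√2050705/2050705) = 6314*√2050705/2050705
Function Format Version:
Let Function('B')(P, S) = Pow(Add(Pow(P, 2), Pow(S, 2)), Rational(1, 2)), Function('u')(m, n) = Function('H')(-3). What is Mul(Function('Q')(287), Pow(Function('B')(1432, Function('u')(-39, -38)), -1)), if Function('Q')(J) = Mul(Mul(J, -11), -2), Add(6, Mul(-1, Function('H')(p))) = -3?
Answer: Mul(Rational(6314, 2050705), Pow(2050705, Rational(1, 2))) ≈ 4.4091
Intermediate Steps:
Function('H')(p) = 9 (Function('H')(p) = Add(6, Mul(-1, -3)) = Add(6, 3) = 9)
Function('u')(m, n) = 9
Function('Q')(J) = Mul(22, J) (Function('Q')(J) = Mul(Mul(-11, J), -2) = Mul(22, J))
Mul(Function('Q')(287), Pow(Function('B')(1432, Function('u')(-39, -38)), -1)) = Mul(Mul(22, 287), Pow(Pow(Add(Pow(1432, 2), Pow(9, 2)), Rational(1, 2)), -1)) = Mul(6314, Pow(Pow(Add(2050624, 81), Rational(1, 2)), -1)) = Mul(6314, Pow(Pow(2050705, Rational(1, 2)), -1)) = Mul(6314, Mul(Rational(1, 2050705), Pow(2050705, Rational(1, 2)))) = Mul(Rational(6314, 2050705), Pow(2050705, Rational(1, 2)))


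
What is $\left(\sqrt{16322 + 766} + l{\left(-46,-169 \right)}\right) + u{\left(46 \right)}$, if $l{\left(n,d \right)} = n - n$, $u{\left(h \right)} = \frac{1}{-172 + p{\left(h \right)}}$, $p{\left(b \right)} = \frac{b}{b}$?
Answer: $- \frac{1}{171} + 8 \sqrt{267} \approx 130.72$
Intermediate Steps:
$p{\left(b \right)} = 1$
$u{\left(h \right)} = - \frac{1}{171}$ ($u{\left(h \right)} = \frac{1}{-172 + 1} = \frac{1}{-171} = - \frac{1}{171}$)
$l{\left(n,d \right)} = 0$
$\left(\sqrt{16322 + 766} + l{\left(-46,-169 \right)}\right) + u{\left(46 \right)} = \left(\sqrt{16322 + 766} + 0\right) - \frac{1}{171} = \left(\sqrt{17088} + 0\right) - \frac{1}{171} = \left(8 \sqrt{267} + 0\right) - \frac{1}{171} = 8 \sqrt{267} - \frac{1}{171} = - \frac{1}{171} + 8 \sqrt{267}$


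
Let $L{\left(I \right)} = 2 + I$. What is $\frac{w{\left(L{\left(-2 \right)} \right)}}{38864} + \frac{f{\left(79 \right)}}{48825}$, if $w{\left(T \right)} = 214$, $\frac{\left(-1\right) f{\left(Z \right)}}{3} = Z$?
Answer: $\frac{29471}{45179400} \approx 0.00065231$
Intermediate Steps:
$f{\left(Z \right)} = - 3 Z$
$\frac{w{\left(L{\left(-2 \right)} \right)}}{38864} + \frac{f{\left(79 \right)}}{48825} = \frac{214}{38864} + \frac{\left(-3\right) 79}{48825} = 214 \cdot \frac{1}{38864} - \frac{79}{16275} = \frac{107}{19432} - \frac{79}{16275} = \frac{29471}{45179400}$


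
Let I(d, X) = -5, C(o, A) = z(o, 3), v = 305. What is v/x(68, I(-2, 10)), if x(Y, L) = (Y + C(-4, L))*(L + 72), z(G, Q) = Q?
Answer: 305/4757 ≈ 0.064116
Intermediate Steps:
C(o, A) = 3
x(Y, L) = (3 + Y)*(72 + L) (x(Y, L) = (Y + 3)*(L + 72) = (3 + Y)*(72 + L))
v/x(68, I(-2, 10)) = 305/(216 + 3*(-5) + 72*68 - 5*68) = 305/(216 - 15 + 4896 - 340) = 305/4757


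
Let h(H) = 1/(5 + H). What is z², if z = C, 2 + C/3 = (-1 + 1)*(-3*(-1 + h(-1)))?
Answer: 36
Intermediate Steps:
C = -6 (C = -6 + 3*((-1 + 1)*(-3*(-1 + 1/(5 - 1)))) = -6 + 3*(0*(-3*(-1 + 1/4))) = -6 + 3*(0*(-3*(-1 + ¼))) = -6 + 3*(0*(-3*(-¾))) = -6 + 3*(0*(9/4)) = -6 + 3*0 = -6 + 0 = -6)
z = -6
z² = (-6)² = 36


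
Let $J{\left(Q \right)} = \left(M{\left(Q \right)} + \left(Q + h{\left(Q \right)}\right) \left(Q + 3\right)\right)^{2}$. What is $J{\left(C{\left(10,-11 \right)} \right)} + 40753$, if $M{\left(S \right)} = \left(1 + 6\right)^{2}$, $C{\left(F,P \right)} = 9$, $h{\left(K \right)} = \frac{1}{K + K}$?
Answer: $\frac{590506}{9} \approx 65612.0$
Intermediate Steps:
$h{\left(K \right)} = \frac{1}{2 K}$
$M{\left(S \right)} = 49$ ($M{\left(S \right)} = 7^{2} = 49$)
$J{\left(Q \right)} = \left(49 + \left(3 + Q\right) \left(Q + \frac{1}{2 Q}\right)\right)^{2}$ ($J{\left(Q \right)} = \left(49 + \left(Q + \frac{1}{2 Q}\right) \left(Q + 3\right)\right)^{2} = \left(49 + \left(Q + \frac{1}{2 Q}\right) \left(3 + Q\right)\right)^{2} = \left(49 + \left(3 + Q\right) \left(Q + \frac{1}{2 Q}\right)\right)^{2}$)
$J{\left(C{\left(10,-11 \right)} \right)} + 40753 = \frac{\left(3 + 9 \left(99 + 2 \cdot 9^{2} + 6 \cdot 9\right)\right)^{2}}{4 \cdot 81} + 40753 = \frac{1}{4} \cdot \frac{1}{81} \left(3 + 9 \left(99 + 2 \cdot 81 + 54\right)\right)^{2} + 40753 = \frac{1}{4} \cdot \frac{1}{81} \left(3 + 9 \left(99 + 162 + 54\right)\right)^{2} + 40753 = \frac{1}{4} \cdot \frac{1}{81} \left(3 + 9 \cdot 315\right)^{2} + 40753 = \frac{1}{4} \cdot \frac{1}{81} \left(3 + 2835\right)^{2} + 40753 = \frac{1}{4} \cdot \frac{1}{81} \cdot 2838^{2} + 40753 = \frac{1}{4} \cdot \frac{1}{81} \cdot 8054244 + 40753 = \frac{223729}{9} + 40753 = \frac{590506}{9}$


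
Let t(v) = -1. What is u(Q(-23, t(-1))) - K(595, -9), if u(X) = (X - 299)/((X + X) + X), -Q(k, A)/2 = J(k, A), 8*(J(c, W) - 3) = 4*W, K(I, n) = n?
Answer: 439/15 ≈ 29.267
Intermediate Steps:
J(c, W) = 3 + W/2 (J(c, W) = 3 + (4*W)/8 = 3 + W/2)
Q(k, A) = -6 - A (Q(k, A) = -2*(3 + A/2) = -6 - A)
u(X) = (-299 + X)/(3*X) (u(X) = (-299 + X)/(2*X + X) = (-299 + X)/((3*X)) = (-299 + X)*(1/(3*X)) = (-299 + X)/(3*X))
u(Q(-23, t(-1))) - K(595, -9) = (-299 + (-6 - 1*(-1)))/(3*(-6 - 1*(-1))) - 1*(-9) = (-299 + (-6 + 1))/(3*(-6 + 1)) + 9 = (1/3)*(-299 - 5)/(-5) + 9 = (1/3)*(-1/5)*(-304) + 9 = 304/15 + 9 = 439/15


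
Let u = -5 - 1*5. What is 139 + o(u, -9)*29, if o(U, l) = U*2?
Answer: -441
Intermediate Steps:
u = -10 (u = -5 - 5 = -10)
o(U, l) = 2*U
139 + o(u, -9)*29 = 139 + (2*(-10))*29 = 139 - 20*29 = 139 - 580 = -441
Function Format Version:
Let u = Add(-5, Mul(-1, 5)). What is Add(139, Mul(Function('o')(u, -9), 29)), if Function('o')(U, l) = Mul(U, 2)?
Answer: -441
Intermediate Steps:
u = -10 (u = Add(-5, -5) = -10)
Function('o')(U, l) = Mul(2, U)
Add(139, Mul(Function('o')(u, -9), 29)) = Add(139, Mul(Mul(2, -10), 29)) = Add(139, Mul(-20, 29)) = Add(139, -580) = -441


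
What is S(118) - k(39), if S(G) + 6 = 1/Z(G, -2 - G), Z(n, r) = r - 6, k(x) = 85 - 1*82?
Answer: -1135/126 ≈ -9.0079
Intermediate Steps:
k(x) = 3 (k(x) = 85 - 82 = 3)
Z(n, r) = -6 + r
S(G) = -6 + 1/(-8 - G) (S(G) = -6 + 1/(-6 + (-2 - G)) = -6 + 1/(-8 - G))
S(118) - k(39) = (-49 - 6*118)/(8 + 118) - 1*3 = (-49 - 708)/126 - 3 = (1/126)*(-757) - 3 = -757/126 - 3 = -1135/126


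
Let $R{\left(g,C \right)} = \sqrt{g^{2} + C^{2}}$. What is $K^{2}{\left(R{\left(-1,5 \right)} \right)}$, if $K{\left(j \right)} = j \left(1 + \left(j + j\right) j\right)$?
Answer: $73034$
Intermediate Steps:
$R{\left(g,C \right)} = \sqrt{C^{2} + g^{2}}$
$K{\left(j \right)} = j \left(1 + 2 j^{2}\right)$ ($K{\left(j \right)} = j \left(1 + 2 j j\right) = j \left(1 + 2 j^{2}\right)$)
$K^{2}{\left(R{\left(-1,5 \right)} \right)} = \left(\sqrt{5^{2} + \left(-1\right)^{2}} + 2 \left(\sqrt{5^{2} + \left(-1\right)^{2}}\right)^{3}\right)^{2} = \left(\sqrt{25 + 1} + 2 \left(\sqrt{25 + 1}\right)^{3}\right)^{2} = \left(\sqrt{26} + 2 \left(\sqrt{26}\right)^{3}\right)^{2} = \left(\sqrt{26} + 2 \cdot 26 \sqrt{26}\right)^{2} = \left(\sqrt{26} + 52 \sqrt{26}\right)^{2} = \left(53 \sqrt{26}\right)^{2} = 73034$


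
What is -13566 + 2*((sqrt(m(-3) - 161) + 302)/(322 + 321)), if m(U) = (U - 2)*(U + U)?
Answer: -8722334/643 + 2*I*sqrt(131)/643 ≈ -13565.0 + 0.0356*I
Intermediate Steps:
m(U) = 2*U*(-2 + U) (m(U) = (-2 + U)*(2*U) = 2*U*(-2 + U))
-13566 + 2*((sqrt(m(-3) - 161) + 302)/(322 + 321)) = -13566 + 2*((sqrt(2*(-3)*(-2 - 3) - 161) + 302)/(322 + 321)) = -13566 + 2*((sqrt(2*(-3)*(-5) - 161) + 302)/643) = -13566 + 2*((sqrt(30 - 161) + 302)*(1/643)) = -13566 + 2*((sqrt(-131) + 302)*(1/643)) = -13566 + 2*((I*sqrt(131) + 302)*(1/643)) = -13566 + 2*((302 + I*sqrt(131))*(1/643)) = -13566 + 2*(302/643 + I*sqrt(131)/643) = -13566 + (604/643 + 2*I*sqrt(131)/643) = -8722334/643 + 2*I*sqrt(131)/643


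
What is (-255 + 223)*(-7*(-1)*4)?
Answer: -896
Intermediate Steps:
(-255 + 223)*(-7*(-1)*4) = -224*4 = -32*28 = -896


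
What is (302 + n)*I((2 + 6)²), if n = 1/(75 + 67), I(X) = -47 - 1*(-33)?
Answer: -300195/71 ≈ -4228.1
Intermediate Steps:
I(X) = -14 (I(X) = -47 + 33 = -14)
n = 1/142 ≈ 0.0070423
(302 + n)*I((2 + 6)²) = (302 + 1/142)*(-14) = (42885/142)*(-14) = -300195/71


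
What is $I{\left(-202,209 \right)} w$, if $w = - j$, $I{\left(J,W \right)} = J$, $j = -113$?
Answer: $-22826$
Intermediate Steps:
$w = 113$ ($w = \left(-1\right) \left(-113\right) = 113$)
$I{\left(-202,209 \right)} w = \left(-202\right) 113 = -22826$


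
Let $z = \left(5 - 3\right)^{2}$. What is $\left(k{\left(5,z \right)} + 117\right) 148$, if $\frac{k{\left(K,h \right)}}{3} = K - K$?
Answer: $17316$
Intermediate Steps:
$z = 4$ ($z = 2^{2} = 4$)
$k{\left(K,h \right)} = 0$ ($k{\left(K,h \right)} = 3 \left(K - K\right) = 3 \cdot 0 = 0$)
$\left(k{\left(5,z \right)} + 117\right) 148 = \left(0 + 117\right) 148 = 117 \cdot 148 = 17316$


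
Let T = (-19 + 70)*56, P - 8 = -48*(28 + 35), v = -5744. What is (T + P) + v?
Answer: -5904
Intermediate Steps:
P = -3016 (P = 8 - 48*(28 + 35) = 8 - 48*63 = 8 - 3024 = -3016)
T = 2856 (T = 51*56 = 2856)
(T + P) + v = (2856 - 3016) - 5744 = -160 - 5744 = -5904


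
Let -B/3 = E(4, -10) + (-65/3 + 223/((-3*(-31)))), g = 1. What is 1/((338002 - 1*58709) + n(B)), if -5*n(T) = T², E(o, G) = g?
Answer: 4805/1339116264 ≈ 3.5882e-6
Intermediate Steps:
E(o, G) = 1
B = 1699/31 (B = -3*(1 + (-65/3 + 223/((-3*(-31))))) = -3*(1 + (-65*⅓ + 223/93)) = -3*(1 + (-65/3 + 223*(1/93))) = -3*(1 + (-65/3 + 223/93)) = -3*(1 - 1792/93) = -3*(-1699/93) = 1699/31 ≈ 54.806)
n(T) = -T²/5
1/((338002 - 1*58709) + n(B)) = 1/((338002 - 1*58709) - (1699/31)²/5) = 1/((338002 - 58709) - ⅕*2886601/961) = 1/(279293 - 2886601/4805) = 1/(1339116264/4805) = 4805/1339116264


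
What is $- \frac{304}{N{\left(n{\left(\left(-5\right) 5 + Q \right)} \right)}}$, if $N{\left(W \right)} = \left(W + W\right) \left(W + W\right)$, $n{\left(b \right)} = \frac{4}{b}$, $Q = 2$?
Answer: $- \frac{10051}{4} \approx -2512.8$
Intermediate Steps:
$N{\left(W \right)} = 4 W^{2}$ ($N{\left(W \right)} = 2 W 2 W = 4 W^{2}$)
$- \frac{304}{N{\left(n{\left(\left(-5\right) 5 + Q \right)} \right)}} = - \frac{304}{4 \left(\frac{4}{\left(-5\right) 5 + 2}\right)^{2}} = - \frac{304}{4 \left(\frac{4}{-25 + 2}\right)^{2}} = - \frac{304}{4 \left(\frac{4}{-23}\right)^{2}} = - \frac{304}{4 \left(4 \left(- \frac{1}{23}\right)\right)^{2}} = - \frac{304}{4 \left(- \frac{4}{23}\right)^{2}} = - \frac{304}{4 \cdot \frac{16}{529}} = - \frac{304}{\frac{64}{529}} = \left(-304\right) \frac{529}{64} = - \frac{10051}{4}$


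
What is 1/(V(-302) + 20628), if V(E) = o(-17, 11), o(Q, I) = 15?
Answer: 1/20643 ≈ 4.8443e-5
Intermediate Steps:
V(E) = 15
1/(V(-302) + 20628) = 1/(15 + 20628) = 1/20643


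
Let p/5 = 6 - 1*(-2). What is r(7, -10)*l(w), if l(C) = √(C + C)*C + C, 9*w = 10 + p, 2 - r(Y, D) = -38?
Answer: 26000/27 ≈ 962.96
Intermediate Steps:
r(Y, D) = 40 (r(Y, D) = 2 - 1*(-38) = 2 + 38 = 40)
p = 40 (p = 5*(6 - 1*(-2)) = 5*(6 + 2) = 5*8 = 40)
w = 50/9 (w = (10 + 40)/9 = (⅑)*50 = 50/9 ≈ 5.5556)
l(C) = C + √2*C^(3/2) (l(C) = √(2*C)*C + C = (√2*√C)*C + C = √2*C^(3/2) + C = C + √2*C^(3/2))
r(7, -10)*l(w) = 40*(50/9 + √2*(50/9)^(3/2)) = 40*(50/9 + √2*(250*√2/27)) = 40*(50/9 + 500/27) = 40*(650/27) = 26000/27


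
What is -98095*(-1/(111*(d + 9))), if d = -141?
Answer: -98095/14652 ≈ -6.6950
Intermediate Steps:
-98095*(-1/(111*(d + 9))) = -98095*(-1/(111*(-141 + 9))) = -98095/((-132*(-111))) = -98095/14652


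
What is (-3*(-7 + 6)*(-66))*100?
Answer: -19800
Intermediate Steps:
(-3*(-7 + 6)*(-66))*100 = (-3*(-1)*(-66))*100 = (3*(-66))*100 = -198*100 = -19800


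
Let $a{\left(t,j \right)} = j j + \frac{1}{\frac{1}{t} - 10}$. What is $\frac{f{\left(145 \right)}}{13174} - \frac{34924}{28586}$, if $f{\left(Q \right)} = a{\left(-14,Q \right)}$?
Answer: $\frac{9935497015}{26549733462} \approx 0.37422$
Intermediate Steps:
$a{\left(t,j \right)} = j^{2} + \frac{1}{-10 + \frac{1}{t}}$
$f{\left(Q \right)} = - \frac{14}{141} + Q^{2}$ ($f{\left(Q \right)} = \frac{\left(-1\right) \left(-14\right) - Q^{2} + 10 \left(-14\right) Q^{2}}{-1 + 10 \left(-14\right)} = \frac{14 - Q^{2} - 140 Q^{2}}{-1 - 140} = \frac{14 - 141 Q^{2}}{-141} = - \frac{14 - 141 Q^{2}}{141} = - \frac{14}{141} + Q^{2}$)
$\frac{f{\left(145 \right)}}{13174} - \frac{34924}{28586} = \frac{- \frac{14}{141} + 145^{2}}{13174} - \frac{34924}{28586} = \left(- \frac{14}{141} + 21025\right) \frac{1}{13174} - \frac{17462}{14293} = \frac{2964511}{141} \cdot \frac{1}{13174} - \frac{17462}{14293} = \frac{2964511}{1857534} - \frac{17462}{14293} = \frac{9935497015}{26549733462}$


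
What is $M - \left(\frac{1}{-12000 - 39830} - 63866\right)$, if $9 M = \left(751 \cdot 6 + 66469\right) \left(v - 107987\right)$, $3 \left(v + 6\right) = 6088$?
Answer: $- \frac{1169315345647663}{1399410} \approx -8.3558 \cdot 10^{8}$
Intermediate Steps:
$v = \frac{6070}{3}$ ($v = -6 + \frac{1}{3} \cdot 6088 = -6 + \frac{6088}{3} = \frac{6070}{3} \approx 2023.3$)
$M = - \frac{22562313725}{27}$ ($M = \frac{\left(751 \cdot 6 + 66469\right) \left(\frac{6070}{3} - 107987\right)}{9} = \frac{\left(4506 + 66469\right) \left(\frac{6070}{3} - 107987\right)}{9} = \frac{70975 \left(\frac{6070}{3} - 107987\right)}{9} = \frac{70975 \left(- \frac{317891}{3}\right)}{9} = \frac{1}{9} \left(- \frac{22562313725}{3}\right) = - \frac{22562313725}{27} \approx -8.3564 \cdot 10^{8}$)
$M - \left(\frac{1}{-12000 - 39830} - 63866\right) = - \frac{22562313725}{27} - \left(\frac{1}{-12000 - 39830} - 63866\right) = - \frac{22562313725}{27} - \left(\frac{1}{-51830} - 63866\right) = - \frac{22562313725}{27} - \left(- \frac{1}{51830} - 63866\right) = - \frac{22562313725}{27} - - \frac{3310174781}{51830} = - \frac{22562313725}{27} + \frac{3310174781}{51830} = - \frac{1169315345647663}{1399410}$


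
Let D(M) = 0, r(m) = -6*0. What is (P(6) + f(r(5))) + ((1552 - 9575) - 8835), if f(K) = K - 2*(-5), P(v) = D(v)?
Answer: -16848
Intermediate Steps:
r(m) = 0
P(v) = 0
f(K) = 10 + K (f(K) = K + 10 = 10 + K)
(P(6) + f(r(5))) + ((1552 - 9575) - 8835) = (0 + (10 + 0)) + ((1552 - 9575) - 8835) = (0 + 10) + (-8023 - 8835) = 10 - 16858 = -16848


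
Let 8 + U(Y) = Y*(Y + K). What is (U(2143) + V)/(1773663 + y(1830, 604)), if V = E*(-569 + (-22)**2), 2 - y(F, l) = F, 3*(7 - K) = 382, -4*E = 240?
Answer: 2603800/1063101 ≈ 2.4492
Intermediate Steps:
E = -60 (E = -1/4*240 = -60)
K = -361/3 (K = 7 - 1/3*382 = 7 - 382/3 = -361/3 ≈ -120.33)
y(F, l) = 2 - F
V = 5100 (V = -60*(-569 + (-22)**2) = -60*(-569 + 484) = -60*(-85) = 5100)
U(Y) = -8 + Y*(-361/3 + Y) (U(Y) = -8 + Y*(Y - 361/3) = -8 + Y*(-361/3 + Y))
(U(2143) + V)/(1773663 + y(1830, 604)) = ((-8 + 2143**2 - 361/3*2143) + 5100)/(1773663 + (2 - 1*1830)) = ((-8 + 4592449 - 773623/3) + 5100)/(1773663 + (2 - 1830)) = (13003700/3 + 5100)/(1773663 - 1828) = (13019000/3)/1771835 = (13019000/3)*(1/1771835) = 2603800/1063101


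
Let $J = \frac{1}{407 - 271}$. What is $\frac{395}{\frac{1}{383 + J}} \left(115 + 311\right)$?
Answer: $\frac{4382508015}{68} \approx 6.4449 \cdot 10^{7}$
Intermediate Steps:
$J = \frac{1}{136} \approx 0.0073529$
$\frac{395}{\frac{1}{383 + J}} \left(115 + 311\right) = \frac{395}{\frac{1}{383 + \frac{1}{136}}} \left(115 + 311\right) = \frac{395}{\frac{1}{\frac{52089}{136}}} \cdot 426 = \frac{395}{\frac{136}{52089}} \cdot 426 = 395 \cdot \frac{52089}{136} \cdot 426 = \frac{20575155}{136} \cdot 426 = \frac{4382508015}{68}$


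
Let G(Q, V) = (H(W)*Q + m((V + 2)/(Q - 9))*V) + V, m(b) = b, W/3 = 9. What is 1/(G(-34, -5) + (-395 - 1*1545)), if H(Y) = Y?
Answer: -43/123124 ≈ -0.00034924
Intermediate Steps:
W = 27 (W = 3*9 = 27)
G(Q, V) = V + 27*Q + V*(2 + V)/(-9 + Q) (G(Q, V) = (27*Q + ((V + 2)/(Q - 9))*V) + V = (27*Q + ((2 + V)/(-9 + Q))*V) + V = (27*Q + V*(2 + V)/(-9 + Q)) + V = V + 27*Q + V*(2 + V)/(-9 + Q))
1/(G(-34, -5) + (-395 - 1*1545)) = 1/((-5*(2 - 5) + (-9 - 34)*(-5 + 27*(-34)))/(-9 - 34) + (-395 - 1*1545)) = 1/((-5*(-3) - 43*(-5 - 918))/(-43) + (-395 - 1545)) = 1/(-(15 - 43*(-923))/43 - 1940) = 1/(-(15 + 39689)/43 - 1940) = 1/(-1/43*39704 - 1940) = 1/(-39704/43 - 1940) = 1/(-123124/43) = -43/123124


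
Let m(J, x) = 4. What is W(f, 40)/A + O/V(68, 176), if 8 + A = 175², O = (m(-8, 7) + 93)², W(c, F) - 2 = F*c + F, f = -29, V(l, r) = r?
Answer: 287878585/5388592 ≈ 53.424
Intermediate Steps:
W(c, F) = 2 + F + F*c (W(c, F) = 2 + (F*c + F) = 2 + (F + F*c) = 2 + F + F*c)
O = 9409 (O = (4 + 93)² = 97² = 9409)
A = 30617 (A = -8 + 175² = -8 + 30625 = 30617)
W(f, 40)/A + O/V(68, 176) = (2 + 40 + 40*(-29))/30617 + 9409/176 = (2 + 40 - 1160)*(1/30617) + 9409*(1/176) = -1118*1/30617 + 9409/176 = -1118/30617 + 9409/176 = 287878585/5388592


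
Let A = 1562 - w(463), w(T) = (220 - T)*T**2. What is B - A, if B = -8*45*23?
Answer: -52101509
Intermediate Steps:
w(T) = T**2*(220 - T)
A = 52093229 (A = 1562 - 463**2*(220 - 1*463) = 1562 - 214369*(220 - 463) = 1562 - 214369*(-243) = 1562 - 1*(-52091667) = 1562 + 52091667 = 52093229)
B = -8280 (B = -360*23 = -8280)
B - A = -8280 - 1*52093229 = -8280 - 52093229 = -52101509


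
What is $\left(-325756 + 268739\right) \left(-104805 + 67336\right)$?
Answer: $2136369973$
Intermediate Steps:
$\left(-325756 + 268739\right) \left(-104805 + 67336\right) = \left(-57017\right) \left(-37469\right) = 2136369973$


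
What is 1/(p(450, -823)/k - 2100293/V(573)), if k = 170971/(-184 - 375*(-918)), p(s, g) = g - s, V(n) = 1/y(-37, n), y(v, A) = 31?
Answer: -170971/11132203025611 ≈ -1.5358e-8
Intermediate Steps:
V(n) = 1/31
k = 170971/344066 (k = 170971/(-184 + 344250) = 170971/344066 ≈ 0.49691)
1/(p(450, -823)/k - 2100293/V(573)) = 1/((-823 - 1*450)/(170971/344066) - 2100293/1/31) = 1/((-823 - 450)*(344066/170971) - 2100293*31) = 1/(-1273*344066/170971 - 65109083) = 1/(-437996018/170971 - 65109083) = 1/(-11132203025611/170971) = -170971/11132203025611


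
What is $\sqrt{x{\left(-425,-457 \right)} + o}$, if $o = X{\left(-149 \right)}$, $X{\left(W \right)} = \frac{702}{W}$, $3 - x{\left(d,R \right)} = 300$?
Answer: $\frac{9 i \sqrt{82695}}{149} \approx 17.37 i$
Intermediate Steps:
$x{\left(d,R \right)} = -297$ ($x{\left(d,R \right)} = 3 - 300 = -297$)
$o = - \frac{702}{149}$ ($o = \frac{702}{-149} = 702 \left(- \frac{1}{149}\right) = - \frac{702}{149} \approx -4.7114$)
$\sqrt{x{\left(-425,-457 \right)} + o} = \sqrt{-297 - \frac{702}{149}} = \sqrt{- \frac{44955}{149}} = \frac{9 i \sqrt{82695}}{149}$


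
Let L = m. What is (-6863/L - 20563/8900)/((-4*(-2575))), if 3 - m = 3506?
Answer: -10951489/321120010000 ≈ -3.4104e-5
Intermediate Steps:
m = -3503 (m = 3 - 1*3506 = 3 - 3506 = -3503)
L = -3503
(-6863/L - 20563/8900)/((-4*(-2575))) = (-6863/(-3503) - 20563/8900)/((-4*(-2575))) = (-6863*(-1/3503) - 20563*1/8900)/10300 = (6863/3503 - 20563/8900)*(1/10300) = -10951489/31176700*1/10300 = -10951489/321120010000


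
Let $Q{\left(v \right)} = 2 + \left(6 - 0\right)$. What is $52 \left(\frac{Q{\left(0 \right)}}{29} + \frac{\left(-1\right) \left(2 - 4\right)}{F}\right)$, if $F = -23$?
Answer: $\frac{6552}{667} \approx 9.8231$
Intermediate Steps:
$Q{\left(v \right)} = 8$ ($Q{\left(v \right)} = 2 + \left(6 + 0\right) = 2 + 6 = 8$)
$52 \left(\frac{Q{\left(0 \right)}}{29} + \frac{\left(-1\right) \left(2 - 4\right)}{F}\right) = 52 \left(\frac{8}{29} + \frac{\left(-1\right) \left(2 - 4\right)}{-23}\right) = 52 \left(8 \cdot \frac{1}{29} + \left(-1\right) \left(-2\right) \left(- \frac{1}{23}\right)\right) = 52 \left(\frac{8}{29} + 2 \left(- \frac{1}{23}\right)\right) = 52 \left(\frac{8}{29} - \frac{2}{23}\right) = 52 \cdot \frac{126}{667} = \frac{6552}{667}$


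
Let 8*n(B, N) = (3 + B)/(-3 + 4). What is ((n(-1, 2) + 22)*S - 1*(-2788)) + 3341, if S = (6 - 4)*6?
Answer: 6396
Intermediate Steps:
n(B, N) = 3/8 + B/8 (n(B, N) = ((3 + B)/(-3 + 4))/8 = ((3 + B)/1)/8 = ((3 + B)*1)/8 = (3 + B)/8 = 3/8 + B/8)
S = 12 (S = 2*6 = 12)
((n(-1, 2) + 22)*S - 1*(-2788)) + 3341 = (((3/8 + (⅛)*(-1)) + 22)*12 - 1*(-2788)) + 3341 = (((3/8 - ⅛) + 22)*12 + 2788) + 3341 = ((¼ + 22)*12 + 2788) + 3341 = ((89/4)*12 + 2788) + 3341 = (267 + 2788) + 3341 = 3055 + 3341 = 6396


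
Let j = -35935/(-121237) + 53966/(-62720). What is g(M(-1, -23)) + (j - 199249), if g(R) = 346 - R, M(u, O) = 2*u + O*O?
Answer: -758233472793971/3801992320 ≈ -1.9943e+5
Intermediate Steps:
M(u, O) = O² + 2*u (M(u, O) = 2*u + O² = O² + 2*u)
j = -2144416371/3801992320 (j = -35935*(-1/121237) + 53966*(-1/62720) = 35935/121237 - 26983/31360 = -2144416371/3801992320 ≈ -0.56402)
g(M(-1, -23)) + (j - 199249) = (346 - ((-23)² + 2*(-1))) + (-2144416371/3801992320 - 199249) = (346 - (529 - 2)) - 757545312184051/3801992320 = (346 - 1*527) - 757545312184051/3801992320 = (346 - 527) - 757545312184051/3801992320 = -181 - 757545312184051/3801992320 = -758233472793971/3801992320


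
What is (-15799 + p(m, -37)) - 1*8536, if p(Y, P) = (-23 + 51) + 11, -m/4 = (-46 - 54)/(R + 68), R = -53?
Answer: -24296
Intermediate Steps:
m = 80/3 (m = -4*(-46 - 54)/(-53 + 68) = -(-400)/15 = -4*(-20/3) = 80/3 ≈ 26.667)
p(Y, P) = 39 (p(Y, P) = 28 + 11 = 39)
(-15799 + p(m, -37)) - 1*8536 = (-15799 + 39) - 1*8536 = -15760 - 8536 = -24296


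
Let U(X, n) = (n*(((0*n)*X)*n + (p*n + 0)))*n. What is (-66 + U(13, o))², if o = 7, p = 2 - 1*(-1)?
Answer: 927369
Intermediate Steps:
p = 3 (p = 2 + 1 = 3)
U(X, n) = 3*n³ (U(X, n) = (n*(((0*n)*X)*n + (3*n + 0)))*n = (n*((0*X)*n + 3*n))*n = (n*(0*n + 3*n))*n = (n*(0 + 3*n))*n = (n*(3*n))*n = (3*n²)*n = 3*n³)
(-66 + U(13, o))² = (-66 + 3*7³)² = (-66 + 3*343)² = (-66 + 1029)² = 963² = 927369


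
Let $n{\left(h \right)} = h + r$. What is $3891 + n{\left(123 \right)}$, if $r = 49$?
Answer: $4063$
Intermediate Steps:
$n{\left(h \right)} = 49 + h$ ($n{\left(h \right)} = h + 49 = 49 + h$)
$3891 + n{\left(123 \right)} = 3891 + \left(49 + 123\right) = 3891 + 172 = 4063$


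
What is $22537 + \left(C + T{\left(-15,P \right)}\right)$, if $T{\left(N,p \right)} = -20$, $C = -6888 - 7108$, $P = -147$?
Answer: $8521$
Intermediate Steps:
$C = -13996$ ($C = -6888 - 7108 = -13996$)
$22537 + \left(C + T{\left(-15,P \right)}\right) = 22537 - 14016 = 8521$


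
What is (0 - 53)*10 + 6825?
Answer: 6295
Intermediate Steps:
(0 - 53)*10 + 6825 = -53*10 + 6825 = -530 + 6825 = 6295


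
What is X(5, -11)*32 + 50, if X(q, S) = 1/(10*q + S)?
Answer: 1982/39 ≈ 50.820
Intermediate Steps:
X(q, S) = 1/(S + 10*q)
X(5, -11)*32 + 50 = 32/(-11 + 10*5) + 50 = 32/(-11 + 50) + 50 = 32/39 + 50 = 1982/39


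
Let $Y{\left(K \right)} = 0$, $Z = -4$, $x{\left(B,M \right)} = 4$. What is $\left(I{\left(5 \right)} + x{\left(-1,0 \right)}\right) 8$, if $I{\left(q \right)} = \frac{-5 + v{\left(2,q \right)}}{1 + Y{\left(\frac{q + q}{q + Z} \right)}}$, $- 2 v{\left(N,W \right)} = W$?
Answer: $-28$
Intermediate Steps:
$v{\left(N,W \right)} = - \frac{W}{2}$
$I{\left(q \right)} = -5 - \frac{q}{2}$ ($I{\left(q \right)} = \frac{-5 - \frac{q}{2}}{1 + 0} = \frac{-5 - \frac{q}{2}}{1} = \left(-5 - \frac{q}{2}\right) 1 = -5 - \frac{q}{2}$)
$\left(I{\left(5 \right)} + x{\left(-1,0 \right)}\right) 8 = \left(\left(-5 - \frac{5}{2}\right) + 4\right) 8 = \left(- \frac{15}{2} + 4\right) 8 = \left(- \frac{7}{2}\right) 8 = -28$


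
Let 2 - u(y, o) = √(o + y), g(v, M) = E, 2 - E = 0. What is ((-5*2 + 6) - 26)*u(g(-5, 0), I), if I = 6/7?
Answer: -60 + 60*√35/7 ≈ -9.2907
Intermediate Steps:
E = 2 (E = 2 - 1*0 = 2 + 0 = 2)
g(v, M) = 2
I = 6/7 (I = 6*(⅐) = 6/7 ≈ 0.85714)
u(y, o) = 2 - √(o + y)
((-5*2 + 6) - 26)*u(g(-5, 0), I) = ((-5*2 + 6) - 26)*(2 - √(6/7 + 2)) = ((-10 + 6) - 26)*(2 - √(20/7)) = (-4 - 26)*(2 - 2*√35/7) = -30*(2 - 2*√35/7) = -60 + 60*√35/7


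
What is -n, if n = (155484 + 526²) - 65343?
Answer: -366817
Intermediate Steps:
n = 366817 (n = (155484 + 276676) - 65343 = 432160 - 65343 = 366817)
-n = -1*366817 = -366817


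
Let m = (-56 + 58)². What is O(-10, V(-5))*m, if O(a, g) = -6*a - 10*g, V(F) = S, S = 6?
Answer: 0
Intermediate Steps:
V(F) = 6
O(a, g) = -10*g - 6*a
m = 4 (m = 2² = 4)
O(-10, V(-5))*m = (-10*6 - 6*(-10))*4 = (-60 + 60)*4 = 0*4 = 0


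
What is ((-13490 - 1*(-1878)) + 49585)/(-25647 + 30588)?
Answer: 37973/4941 ≈ 7.6853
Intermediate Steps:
((-13490 - 1*(-1878)) + 49585)/(-25647 + 30588) = ((-13490 + 1878) + 49585)/4941 = (-11612 + 49585)*(1/4941) = 37973*(1/4941) = 37973/4941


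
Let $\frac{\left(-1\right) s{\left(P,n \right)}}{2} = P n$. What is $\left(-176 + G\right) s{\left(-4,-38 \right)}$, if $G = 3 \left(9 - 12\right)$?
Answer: $56240$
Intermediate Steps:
$s{\left(P,n \right)} = - 2 P n$
$G = -9$ ($G = 3 \left(-3\right) = -9$)
$\left(-176 + G\right) s{\left(-4,-38 \right)} = \left(-176 - 9\right) \left(\left(-2\right) \left(-4\right) \left(-38\right)\right) = \left(-185\right) \left(-304\right) = 56240$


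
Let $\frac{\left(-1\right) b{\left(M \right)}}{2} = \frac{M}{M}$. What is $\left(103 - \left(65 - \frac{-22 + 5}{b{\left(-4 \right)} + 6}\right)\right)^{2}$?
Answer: $\frac{18225}{16} \approx 1139.1$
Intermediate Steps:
$b{\left(M \right)} = -2$ ($b{\left(M \right)} = - 2 \frac{M}{M} = \left(-2\right) 1 = -2$)
$\left(103 - \left(65 - \frac{-22 + 5}{b{\left(-4 \right)} + 6}\right)\right)^{2} = \left(103 - \left(65 - \frac{-22 + 5}{-2 + 6}\right)\right)^{2} = \left(103 - \left(65 + \frac{17}{4}\right)\right)^{2} = \left(103 - \frac{277}{4}\right)^{2} = \left(\frac{135}{4}\right)^{2} = \frac{18225}{16}$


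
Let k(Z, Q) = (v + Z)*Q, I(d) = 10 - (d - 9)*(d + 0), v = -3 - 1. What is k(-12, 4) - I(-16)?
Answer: 326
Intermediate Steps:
v = -4
I(d) = 10 - d*(-9 + d) (I(d) = 10 - (-9 + d)*d = 10 - d*(-9 + d))
k(Z, Q) = Q*(-4 + Z) (k(Z, Q) = (-4 + Z)*Q = Q*(-4 + Z))
k(-12, 4) - I(-16) = 4*(-4 - 12) - (10 - 1*(-16)² + 9*(-16)) = 4*(-16) - (10 - 1*256 - 144) = -64 - (10 - 256 - 144) = -64 - 1*(-390) = -64 + 390 = 326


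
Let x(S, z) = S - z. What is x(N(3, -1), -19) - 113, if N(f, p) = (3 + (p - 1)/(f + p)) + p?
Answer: -93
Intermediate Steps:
N(f, p) = 3 + p + (-1 + p)/(f + p) (N(f, p) = (3 + (-1 + p)/(f + p)) + p = 3 + p + (-1 + p)/(f + p))
x(N(3, -1), -19) - 113 = ((-1 + (-1)² + 3*3 + 4*(-1) + 3*(-1))/(3 - 1) - 1*(-19)) - 113 = ((-1 + 1 + 9 - 4 - 3)/2 + 19) - 113 = ((½)*2 + 19) - 113 = (1 + 19) - 113 = 20 - 113 = -93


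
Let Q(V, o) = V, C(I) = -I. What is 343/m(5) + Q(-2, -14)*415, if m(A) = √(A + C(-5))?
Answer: -830 + 343*√10/10 ≈ -721.53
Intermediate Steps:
m(A) = √(5 + A) (m(A) = √(A - 1*(-5)) = √(A + 5) = √(5 + A))
343/m(5) + Q(-2, -14)*415 = 343/(√(5 + 5)) - 2*415 = 343/(√10) - 830 = 343*(√10/10) - 830 = 343*√10/10 - 830 = -830 + 343*√10/10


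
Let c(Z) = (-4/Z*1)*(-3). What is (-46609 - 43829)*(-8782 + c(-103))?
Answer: 81806416404/103 ≈ 7.9424e+8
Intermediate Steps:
c(Z) = 12/Z (c(Z) = -4/Z*(-3) = 12/Z)
(-46609 - 43829)*(-8782 + c(-103)) = (-46609 - 43829)*(-8782 + 12/(-103)) = -90438*(-8782 + 12*(-1/103)) = -90438*(-8782 - 12/103) = -90438*(-904558/103) = 81806416404/103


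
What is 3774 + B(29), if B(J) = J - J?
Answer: 3774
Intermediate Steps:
B(J) = 0
3774 + B(29) = 3774 + 0 = 3774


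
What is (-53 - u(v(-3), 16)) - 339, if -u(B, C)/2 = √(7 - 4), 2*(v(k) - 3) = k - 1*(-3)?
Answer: -392 + 2*√3 ≈ -388.54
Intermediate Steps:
v(k) = 9/2 + k/2 (v(k) = 3 + (k - 1*(-3))/2 = 3 + (k + 3)/2 = 3 + (3 + k)/2 = 3 + (3/2 + k/2) = 9/2 + k/2)
u(B, C) = -2*√3 (u(B, C) = -2*√(7 - 4) = -2*√3)
(-53 - u(v(-3), 16)) - 339 = (-53 - (-2)*√3) - 339 = (-53 + 2*√3) - 339 = -392 + 2*√3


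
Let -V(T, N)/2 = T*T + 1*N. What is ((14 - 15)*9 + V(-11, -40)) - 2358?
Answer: -2529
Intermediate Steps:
V(T, N) = -2*N - 2*T² (V(T, N) = -2*(T*T + 1*N) = -2*(T² + N) = -2*(N + T²) = -2*N - 2*T²)
((14 - 15)*9 + V(-11, -40)) - 2358 = ((14 - 15)*9 + (-2*(-40) - 2*(-11)²)) - 2358 = (-1*9 + (80 - 2*121)) - 2358 = (-9 + (80 - 242)) - 2358 = (-9 - 162) - 2358 = -171 - 2358 = -2529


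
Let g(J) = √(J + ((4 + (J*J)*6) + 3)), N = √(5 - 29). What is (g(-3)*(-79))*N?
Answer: -316*I*√87 ≈ -2947.5*I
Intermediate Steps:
N = 2*I*√6 (N = √(-24) = 2*I*√6 ≈ 4.899*I)
g(J) = √(7 + J + 6*J²) (g(J) = √(J + ((4 + J²*6) + 3)) = √(J + ((4 + 6*J²) + 3)) = √(J + (7 + 6*J²)) = √(7 + J + 6*J²))
(g(-3)*(-79))*N = (√(7 - 3 + 6*(-3)²)*(-79))*(2*I*√6) = (√(7 - 3 + 6*9)*(-79))*(2*I*√6) = (√(7 - 3 + 54)*(-79))*(2*I*√6) = (√58*(-79))*(2*I*√6) = (-79*√58)*(2*I*√6) = -316*I*√87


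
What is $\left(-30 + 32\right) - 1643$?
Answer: $-1641$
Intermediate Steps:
$\left(-30 + 32\right) - 1643 = 2 - 1643 = -1641$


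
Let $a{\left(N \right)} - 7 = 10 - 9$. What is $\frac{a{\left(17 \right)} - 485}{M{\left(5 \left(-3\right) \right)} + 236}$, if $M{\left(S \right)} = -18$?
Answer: $- \frac{477}{218} \approx -2.1881$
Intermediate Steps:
$a{\left(N \right)} = 8$ ($a{\left(N \right)} = 7 + \left(10 - 9\right) = 7 + 1 = 8$)
$\frac{a{\left(17 \right)} - 485}{M{\left(5 \left(-3\right) \right)} + 236} = \frac{8 - 485}{-18 + 236} = - \frac{477}{218}$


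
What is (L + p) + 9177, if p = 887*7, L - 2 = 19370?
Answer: 34758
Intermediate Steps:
L = 19372 (L = 2 + 19370 = 19372)
p = 6209
(L + p) + 9177 = (19372 + 6209) + 9177 = 25581 + 9177 = 34758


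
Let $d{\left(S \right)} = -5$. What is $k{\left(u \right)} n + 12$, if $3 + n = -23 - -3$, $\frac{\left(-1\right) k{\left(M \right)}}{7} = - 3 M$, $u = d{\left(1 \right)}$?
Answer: $2427$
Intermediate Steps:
$u = -5$
$k{\left(M \right)} = 21 M$ ($k{\left(M \right)} = - 7 \left(- 3 M\right) = 21 M$)
$n = -23$ ($n = -3 - 20 = -23$)
$k{\left(u \right)} n + 12 = 21 \left(-5\right) \left(-23\right) + 12 = \left(-105\right) \left(-23\right) + 12 = 2415 + 12 = 2427$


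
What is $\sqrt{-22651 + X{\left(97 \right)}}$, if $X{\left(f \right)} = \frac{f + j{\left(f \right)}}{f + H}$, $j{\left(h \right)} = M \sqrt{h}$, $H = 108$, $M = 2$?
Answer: $\frac{\sqrt{-951888390 + 410 \sqrt{97}}}{205} \approx 150.5 i$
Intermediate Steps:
$j{\left(h \right)} = 2 \sqrt{h}$
$X{\left(f \right)} = \frac{f + 2 \sqrt{f}}{108 + f}$ ($X{\left(f \right)} = \frac{f + 2 \sqrt{f}}{f + 108} = \frac{f + 2 \sqrt{f}}{108 + f}$)
$\sqrt{-22651 + X{\left(97 \right)}} = \sqrt{-22651 + \frac{97 + 2 \sqrt{97}}{108 + 97}} = \sqrt{-22651 + \frac{97 + 2 \sqrt{97}}{205}} = \sqrt{-22651 + \left(\frac{97}{205} + \frac{2 \sqrt{97}}{205}\right)} = \sqrt{- \frac{4643358}{205} + \frac{2 \sqrt{97}}{205}}$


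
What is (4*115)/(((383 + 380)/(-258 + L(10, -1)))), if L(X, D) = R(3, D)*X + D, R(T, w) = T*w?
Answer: -132940/763 ≈ -174.23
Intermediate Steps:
L(X, D) = D + 3*D*X (L(X, D) = (3*D)*X + D = 3*D*X + D = D + 3*D*X)
(4*115)/(((383 + 380)/(-258 + L(10, -1)))) = (4*115)/(((383 + 380)/(-258 - (1 + 3*10)))) = 460/((763/(-258 - (1 + 30)))) = 460/((763/(-258 - 1*31))) = 460/((763/(-258 - 31))) = 460/((763/(-289))) = 460/((763*(-1/289))) = 460/(-763/289) = 460*(-289/763) = -132940/763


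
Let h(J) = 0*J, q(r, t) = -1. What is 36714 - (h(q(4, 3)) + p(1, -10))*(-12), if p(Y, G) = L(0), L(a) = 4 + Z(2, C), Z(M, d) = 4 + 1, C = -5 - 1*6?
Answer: 36822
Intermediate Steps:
C = -11 (C = -5 - 6 = -11)
Z(M, d) = 5
h(J) = 0
L(a) = 9 (L(a) = 4 + 5 = 9)
p(Y, G) = 9
36714 - (h(q(4, 3)) + p(1, -10))*(-12) = 36714 - (0 + 9)*(-12) = 36714 - 9*(-12) = 36714 - 1*(-108) = 36714 + 108 = 36822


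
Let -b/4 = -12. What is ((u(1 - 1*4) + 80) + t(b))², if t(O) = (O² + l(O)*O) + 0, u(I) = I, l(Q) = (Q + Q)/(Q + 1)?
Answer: 14708110729/2401 ≈ 6.1258e+6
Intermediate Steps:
l(Q) = 2*Q/(1 + Q) (l(Q) = (2*Q)/(1 + Q) = 2*Q/(1 + Q))
b = 48 (b = -4*(-12) = 48)
t(O) = O² + 2*O²/(1 + O) (t(O) = (O² + (2*O/(1 + O))*O) + 0 = (O² + 2*O²/(1 + O)) + 0 = O² + 2*O²/(1 + O))
((u(1 - 1*4) + 80) + t(b))² = (((1 - 1*4) + 80) + 48²*(3 + 48)/(1 + 48))² = (((1 - 4) + 80) + 2304*51/49)² = ((-3 + 80) + 2304*(1/49)*51)² = (77 + 117504/49)² = (121277/49)² = 14708110729/2401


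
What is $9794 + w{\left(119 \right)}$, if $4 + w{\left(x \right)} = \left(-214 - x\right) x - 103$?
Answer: $-29940$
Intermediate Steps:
$w{\left(x \right)} = -107 + x \left(-214 - x\right)$ ($w{\left(x \right)} = -4 + \left(\left(-214 - x\right) x - 103\right) = -4 + \left(x \left(-214 - x\right) - 103\right) = -4 + \left(-103 + x \left(-214 - x\right)\right) = -107 + x \left(-214 - x\right)$)
$9794 + w{\left(119 \right)} = 9794 - 39734 = -29940$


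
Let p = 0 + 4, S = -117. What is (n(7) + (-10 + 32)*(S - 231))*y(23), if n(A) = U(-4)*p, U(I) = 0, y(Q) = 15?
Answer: -114840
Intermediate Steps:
p = 4
n(A) = 0 (n(A) = 0*4 = 0)
(n(7) + (-10 + 32)*(S - 231))*y(23) = (0 + (-10 + 32)*(-117 - 231))*15 = (0 + 22*(-348))*15 = (0 - 7656)*15 = -7656*15 = -114840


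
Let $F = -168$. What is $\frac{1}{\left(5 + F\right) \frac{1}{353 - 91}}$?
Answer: $- \frac{262}{163} \approx -1.6074$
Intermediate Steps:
$\frac{1}{\left(5 + F\right) \frac{1}{353 - 91}} = \frac{1}{\left(5 - 168\right) \frac{1}{353 - 91}} = \frac{1}{\left(-163\right) \frac{1}{262}} = \frac{1}{- \frac{163}{262}} = - \frac{262}{163}$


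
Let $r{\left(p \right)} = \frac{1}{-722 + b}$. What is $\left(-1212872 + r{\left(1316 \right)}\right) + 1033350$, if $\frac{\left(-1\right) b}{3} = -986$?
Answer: $- \frac{401411191}{2236} \approx -1.7952 \cdot 10^{5}$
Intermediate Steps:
$b = 2958$ ($b = \left(-3\right) \left(-986\right) = 2958$)
$r{\left(p \right)} = \frac{1}{2236}$ ($r{\left(p \right)} = \frac{1}{-722 + 2958} = \frac{1}{2236}$)
$\left(-1212872 + r{\left(1316 \right)}\right) + 1033350 = \left(-1212872 + \frac{1}{2236}\right) + 1033350 = - \frac{2711981791}{2236} + 1033350 = - \frac{401411191}{2236}$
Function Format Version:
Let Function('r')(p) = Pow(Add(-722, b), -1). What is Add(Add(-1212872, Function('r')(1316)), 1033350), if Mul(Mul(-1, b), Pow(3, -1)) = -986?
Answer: Rational(-401411191, 2236) ≈ -1.7952e+5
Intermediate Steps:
b = 2958 (b = Mul(-3, -986) = 2958)
Function('r')(p) = Rational(1, 2236) (Function('r')(p) = Pow(Add(-722, 2958), -1) = Pow(2236, -1) = Rational(1, 2236))
Add(Add(-1212872, Function('r')(1316)), 1033350) = Add(Add(-1212872, Rational(1, 2236)), 1033350) = Add(Rational(-2711981791, 2236), 1033350) = Rational(-401411191, 2236)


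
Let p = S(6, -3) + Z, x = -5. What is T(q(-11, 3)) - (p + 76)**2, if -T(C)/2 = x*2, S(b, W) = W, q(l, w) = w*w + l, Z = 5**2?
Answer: -9584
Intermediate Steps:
Z = 25
q(l, w) = l + w**2 (q(l, w) = w**2 + l = l + w**2)
T(C) = 20 (T(C) = -(-10)*2 = -2*(-10) = 20)
p = 22 (p = -3 + 25 = 22)
T(q(-11, 3)) - (p + 76)**2 = 20 - (22 + 76)**2 = 20 - 1*98**2 = 20 - 1*9604 = 20 - 9604 = -9584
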